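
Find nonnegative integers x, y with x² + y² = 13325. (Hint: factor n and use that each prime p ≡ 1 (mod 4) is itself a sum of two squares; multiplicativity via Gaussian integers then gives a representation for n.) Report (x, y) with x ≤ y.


Step 1: Factor n = 13325 = 5^2 · 13 · 41.
Step 2: Check the mod-4 condition on each prime factor: 5 ≡ 1 (mod 4), exponent 2; 13 ≡ 1 (mod 4), exponent 1; 41 ≡ 1 (mod 4), exponent 1.
All primes ≡ 3 (mod 4) appear to even exponent (or don't appear), so by the two-squares theorem n IS expressible as a sum of two squares.
Step 3: Build a representation. Group n = k² · m with k = 5 and m = 13 · 41 = 533 (a product of primes ≡ 1 (mod 4)); a representation of m scales to one of n via (k·x)² + (k·y)² = k²(x² + y²). Each prime p ≡ 1 (mod 4) is itself a sum of two squares; find a² by testing p − a² for a perfect square:
  13: 13 − 1² = 12, 13 − 2² = 9 = 3² ⇒ 13 = 2² + 3².
  41: 41 − 1² = 40, 41 − 2² = 37, 41 − 3² = 32, 41 − 4² = 25 = 5² ⇒ 41 = 4² + 5².
  Combine using the Brahmagupta–Fibonacci identity (a² + b²)(c² + d²) = (ac − bd)² + (ad + bc)² = (ac + bd)² + (ad − bc)²:
  13 · 41 = 533: from (2² + 3²)(4² + 5²), take (2·4 − 3·5, 2·5 + 3·4) = (8 − 15, 10 + 12) = (-7, 22); dropping signs (only squares matter) gives (7, 22); check 7² + 22² = 49 + 484 = 533 ✓.
  Scale by k = 5: (5·7, 5·22) = (35, 110).
Step 4: Order so x ≤ y and verify: 35² + 110² = 1225 + 12100 = 13325 = n. ✓

n = 13325 = 35² + 110² (one valid representation with x ≤ y).


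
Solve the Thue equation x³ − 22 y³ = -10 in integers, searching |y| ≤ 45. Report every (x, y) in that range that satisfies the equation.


The equation is x³ - 22y³ = -10. For fixed y, x³ = 22·y³ − 10, so a solution requires the RHS to be a perfect cube.
Strategy: iterate y from -45 to 45, compute RHS = 22·y³ − 10, and check whether it is a (positive or negative) perfect cube.
Check small values of y:
  y = 0: RHS = -10 is not a perfect cube.
  y = 1: RHS = 12 is not a perfect cube.
  y = -1: RHS = -32 is not a perfect cube.
  y = 2: RHS = 166 is not a perfect cube.
  y = -2: RHS = -186 is not a perfect cube.
  y = 3: RHS = 584 is not a perfect cube.
  y = -3: RHS = -604 is not a perfect cube.
Continuing the search up to |y| = 45 finds no solutions either.
No (x, y) in the scanned range satisfies the equation.

No integer solutions with |y| ≤ 45.


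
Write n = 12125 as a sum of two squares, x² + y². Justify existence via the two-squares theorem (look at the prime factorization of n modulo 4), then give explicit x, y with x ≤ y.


Step 1: Factor n = 12125 = 5^3 · 97.
Step 2: Check the mod-4 condition on each prime factor: 5 ≡ 1 (mod 4), exponent 3; 97 ≡ 1 (mod 4), exponent 1.
All primes ≡ 3 (mod 4) appear to even exponent (or don't appear), so by the two-squares theorem n IS expressible as a sum of two squares.
Step 3: Build a representation. Group n = k² · m with k = 5 and m = 5 · 97 = 485 (a product of primes ≡ 1 (mod 4)); a representation of m scales to one of n via (k·x)² + (k·y)² = k²(x² + y²). Each prime p ≡ 1 (mod 4) is itself a sum of two squares; find a² by testing p − a² for a perfect square:
  5: 5 − 1² = 4 = 2² ⇒ 5 = 1² + 2².
  97: 97 − 1² = 96, 97 − 2² = 93, 97 − 3² = 88, 97 − 4² = 81 = 9² ⇒ 97 = 4² + 9².
  Combine using the Brahmagupta–Fibonacci identity (a² + b²)(c² + d²) = (ac − bd)² + (ad + bc)² = (ac + bd)² + (ad − bc)²:
  5 · 97 = 485: from (1² + 2²)(4² + 9²), take (1·4 − 2·9, 1·9 + 2·4) = (4 − 18, 9 + 8) = (-14, 17); dropping signs (only squares matter) gives (14, 17); check 14² + 17² = 196 + 289 = 485 ✓.
  Scale by k = 5: (5·14, 5·17) = (70, 85).
Step 4: Order so x ≤ y and verify: 70² + 85² = 4900 + 7225 = 12125 = n. ✓

n = 12125 = 70² + 85² (one valid representation with x ≤ y).


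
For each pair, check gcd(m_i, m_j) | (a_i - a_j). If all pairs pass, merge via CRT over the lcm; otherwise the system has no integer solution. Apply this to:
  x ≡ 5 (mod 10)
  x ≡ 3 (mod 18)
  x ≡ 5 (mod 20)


Moduli 10, 18, 20 are not pairwise coprime, so CRT works modulo lcm(m_i) when all pairwise compatibility conditions hold.
Pairwise compatibility: gcd(m_i, m_j) must divide a_i - a_j for every pair.
Merge one congruence at a time:
  Start: x ≡ 5 (mod 10).
  Combine with x ≡ 3 (mod 18): gcd(10, 18) = 2; 3 - 5 = -2, which IS divisible by 2, so compatible.
    Write x = 5 + 10·t and substitute into x ≡ 3 (mod 18): 10·t ≡ 3 − 5 = -2 (mod 18).
    Divide the congruence (and modulus) by g = 2: 5·t ≡ -1 (mod 9).
    Reduce coefficients mod 9: 5·t ≡ 8 (mod 9).
    The inverse of 5 mod 9 is 2 (since 5·2 = 10 = 1·9 + 1), so t ≡ 2·8 = 16 ≡ 7 (mod 9).
    Then x = 5 + 10·7 = 75, valid modulo lcm(10, 18) = 90: x ≡ 75 (mod 90).
  Combine with x ≡ 5 (mod 20): gcd(90, 20) = 10; 5 - 75 = -70, which IS divisible by 10, so compatible.
    Write x = 75 + 90·t and substitute into x ≡ 5 (mod 20): 90·t ≡ 5 − 75 = -70 (mod 20).
    Divide the congruence (and modulus) by g = 10: 9·t ≡ -7 (mod 2).
    Reduce coefficients mod 2: 1·t ≡ 1 (mod 2).
    So t ≡ 1 (mod 2).
    Then x = 75 + 90·1 = 165, valid modulo lcm(90, 20) = 180: x ≡ 165 (mod 180).
Verify: 165 mod 10 = 5, 165 mod 18 = 3, 165 mod 20 = 5.

x ≡ 165 (mod 180).


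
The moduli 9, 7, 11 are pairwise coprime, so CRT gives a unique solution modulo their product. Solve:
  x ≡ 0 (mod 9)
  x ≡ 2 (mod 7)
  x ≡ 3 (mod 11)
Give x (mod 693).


Moduli 9, 7, 11 are pairwise coprime; by CRT there is a unique solution modulo M = 9 · 7 · 11 = 693.
Solve pairwise, accumulating the modulus:
  Start with x ≡ 0 (mod 9).
  Combine with x ≡ 2 (mod 7): since gcd(9, 7) = 1, we get a unique residue mod 63.
    Write x = 0 + 9·t and substitute into x ≡ 2 (mod 7): 9·t ≡ 2 − 0 = 2 (mod 7).
    Reduce coefficients mod 7: 2·t ≡ 2 (mod 7).
    The inverse of 2 mod 7 is 4 (since 2·4 = 8 = 1·7 + 1), so t ≡ 4·2 = 8 ≡ 1 (mod 7).
    Then x = 0 + 9·1 = 9, valid modulo lcm(9, 7) = 63: x ≡ 9 (mod 63).
  Combine with x ≡ 3 (mod 11): since gcd(63, 11) = 1, we get a unique residue mod 693.
    Write x = 9 + 63·t and substitute into x ≡ 3 (mod 11): 63·t ≡ 3 − 9 = -6 (mod 11).
    Reduce coefficients mod 11: 8·t ≡ 5 (mod 11).
    The inverse of 8 mod 11 is 7 (since 8·7 = 56 = 5·11 + 1), so t ≡ 7·5 = 35 ≡ 2 (mod 11).
    Then x = 9 + 63·2 = 135, valid modulo lcm(63, 11) = 693: x ≡ 135 (mod 693).
Verify: 135 mod 9 = 0 ✓, 135 mod 7 = 2 ✓, 135 mod 11 = 3 ✓.

x ≡ 135 (mod 693).


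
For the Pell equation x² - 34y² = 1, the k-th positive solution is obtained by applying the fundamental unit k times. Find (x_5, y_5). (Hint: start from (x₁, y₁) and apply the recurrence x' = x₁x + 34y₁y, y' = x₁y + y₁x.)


Step 1: Find the fundamental solution (x₁, y₁) of x² - 34y² = 1.
  Expand √34 as a continued fraction. a₀ = ⌊√34⌋ = 5; iterate m_{k+1} = d_k·a_k − m_k, d_{k+1} = (34 − m_{k+1}²)/d_k, a_{k+1} = ⌊(a₀ + m_{k+1})/d_{k+1}⌋ (starting m₀ = 0, d₀ = 1), with convergents p_k = a_k·p_{k-1} + p_{k-2}, q_k = a_k·q_{k-1} + q_{k-2} (p₋₁ = 1, q₋₁ = 0):
  k = 0: a₀ = 5; p₀/q₀ = 5/1; p₀² − 34·q₀² = 25 − 34 = -9.
  k = 1: m = 5, d = 9, a = ⌊(5 + 5)/9⌋ = 1; p/q = (1·5 + 1)/(1·1 + 0) = 6/1; p² − 34·q² = 36 − 34 = 2.
  k = 2: m = 4, d = 2, a = ⌊(5 + 4)/2⌋ = 4; p/q = (4·6 + 5)/(4·1 + 1) = 29/5; p² − 34·q² = 841 − 850 = -9.
  k = 3: m = 4, d = 9, a = ⌊(5 + 4)/9⌋ = 1; p/q = (1·29 + 6)/(1·5 + 1) = 35/6; p² − 34·q² = 1225 − 1224 = 1.
  The first convergent with p² − 34·q² = 1 gives the fundamental solution (x₁, y₁) = (35, 6).
Step 2: Apply the recurrence (x_{n+1}, y_{n+1}) = (x₁x_n + 34y₁y_n, x₁y_n + y₁x_n) repeatedly.
  From (x_1, y_1) = (35, 6): x_2 = 35·35 + 34·6·6 = 2449; y_2 = 35·6 + 6·35 = 420.
  From (x_2, y_2) = (2449, 420): x_3 = 35·2449 + 34·6·420 = 171395; y_3 = 35·420 + 6·2449 = 29394.
  From (x_3, y_3) = (171395, 29394): x_4 = 35·171395 + 34·6·29394 = 11995201; y_4 = 35·29394 + 6·171395 = 2057160.
  From (x_4, y_4) = (11995201, 2057160): x_5 = 35·11995201 + 34·6·2057160 = 839492675; y_5 = 35·2057160 + 6·11995201 = 143971806.
Step 3: Verify x_5² - 34·y_5² = 704747951378655625 - 704747951378655624 = 1 (should be 1). ✓

(x_1, y_1) = (35, 6); (x_5, y_5) = (839492675, 143971806).


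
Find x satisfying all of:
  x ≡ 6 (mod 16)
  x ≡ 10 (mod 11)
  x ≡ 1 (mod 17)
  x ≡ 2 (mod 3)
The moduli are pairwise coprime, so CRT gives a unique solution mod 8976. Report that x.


Product of moduli M = 16 · 11 · 17 · 3 = 8976.
Merge one congruence at a time:
  Start: x ≡ 6 (mod 16).
  Combine with x ≡ 10 (mod 11); new modulus lcm = 176.
    Write x = 6 + 16·t and substitute into x ≡ 10 (mod 11): 16·t ≡ 10 − 6 = 4 (mod 11).
    Reduce coefficients mod 11: 5·t ≡ 4 (mod 11).
    The inverse of 5 mod 11 is 9 (since 5·9 = 45 = 4·11 + 1), so t ≡ 9·4 = 36 ≡ 3 (mod 11).
    Then x = 6 + 16·3 = 54, valid modulo lcm(16, 11) = 176: x ≡ 54 (mod 176).
  Combine with x ≡ 1 (mod 17); new modulus lcm = 2992.
    Write x = 54 + 176·t and substitute into x ≡ 1 (mod 17): 176·t ≡ 1 − 54 = -53 (mod 17).
    Reduce coefficients mod 17: 6·t ≡ 15 (mod 17).
    The inverse of 6 mod 17 is 3 (since 6·3 = 18 = 1·17 + 1), so t ≡ 3·15 = 45 ≡ 11 (mod 17).
    Then x = 54 + 176·11 = 1990, valid modulo lcm(176, 17) = 2992: x ≡ 1990 (mod 2992).
  Combine with x ≡ 2 (mod 3); new modulus lcm = 8976.
    Write x = 1990 + 2992·t and substitute into x ≡ 2 (mod 3): 2992·t ≡ 2 − 1990 = -1988 (mod 3).
    Reduce coefficients mod 3: 1·t ≡ 1 (mod 3).
    So t ≡ 1 (mod 3).
    Then x = 1990 + 2992·1 = 4982, valid modulo lcm(2992, 3) = 8976: x ≡ 4982 (mod 8976).
Verify against each original: 4982 mod 16 = 6, 4982 mod 11 = 10, 4982 mod 17 = 1, 4982 mod 3 = 2.

x ≡ 4982 (mod 8976).


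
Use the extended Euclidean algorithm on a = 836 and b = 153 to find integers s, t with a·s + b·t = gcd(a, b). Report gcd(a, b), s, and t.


Euclidean algorithm on (836, 153) — divide until remainder is 0:
  836 = 5 · 153 + 71
  153 = 2 · 71 + 11
  71 = 6 · 11 + 5
  11 = 2 · 5 + 1
  5 = 5 · 1 + 0
gcd(836, 153) = 1.
Track Bezout coefficients alongside the remainders: start with r₀ = 836 = a·1 + b·0 (s = 1, t = 0) and r₁ = 153 = a·0 + b·1 (s = 0, t = 1); each new remainder r_{k+1} = r_{k-1} − q_k·r_k inherits s_{k+1} = s_{k-1} − q_k·s_k, t_{k+1} = t_{k-1} − q_k·t_k, so r_k = a·s_k + b·t_k at every step:
  q = 5: r = 71, s = 1 − 5·0 = 1, t = 0 − 5·1 = -5  (check: 836·1 + 153·(-5) = 71)
  q = 2: r = 11, s = 0 − 2·1 = -2, t = 1 − 2·(-5) = 11  (check: 836·(-2) + 153·11 = 11)
  q = 6: r = 5, s = 1 − 6·(-2) = 13, t = -5 − 6·11 = -71  (check: 836·13 + 153·(-71) = 5)
  q = 2: r = 1, s = -2 − 2·13 = -28, t = 11 − 2·(-71) = 153  (check: 836·(-28) + 153·153 = 1)
The row with r = 1 (the gcd) gives the Bezout coefficients s = -28, t = 153.
Result: 836 · (-28) + 153 · (153) = 1.

gcd(836, 153) = 1; s = -28, t = 153 (check: 836·(-28) + 153·153 = 1).


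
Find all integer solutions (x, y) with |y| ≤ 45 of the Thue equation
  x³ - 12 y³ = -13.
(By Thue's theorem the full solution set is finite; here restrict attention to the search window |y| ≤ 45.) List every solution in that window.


The equation is x³ - 12y³ = -13. For fixed y, x³ = 12·y³ − 13, so a solution requires the RHS to be a perfect cube.
Strategy: iterate y from -45 to 45, compute RHS = 12·y³ − 13, and check whether it is a (positive or negative) perfect cube.
Check small values of y:
  y = 0: RHS = -13 is not a perfect cube.
  y = 1: RHS = -1 = (-1)³ ⇒ x = -1 works.
  y = -1: RHS = -25 is not a perfect cube.
  y = 2: RHS = 83 is not a perfect cube.
  y = -2: RHS = -109 is not a perfect cube.
  y = 3: RHS = 311 is not a perfect cube.
  y = -3: RHS = -337 is not a perfect cube.
Continuing the search up to |y| = 45 finds no further solutions beyond those listed.
Collected solutions: (-1, 1).

Solutions (with |y| ≤ 45): (-1, 1).


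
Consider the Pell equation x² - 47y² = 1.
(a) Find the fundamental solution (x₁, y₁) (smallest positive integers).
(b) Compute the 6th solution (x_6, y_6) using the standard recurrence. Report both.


Step 1: Find the fundamental solution (x₁, y₁) of x² - 47y² = 1.
  Expand √47 as a continued fraction. a₀ = ⌊√47⌋ = 6; iterate m_{k+1} = d_k·a_k − m_k, d_{k+1} = (47 − m_{k+1}²)/d_k, a_{k+1} = ⌊(a₀ + m_{k+1})/d_{k+1}⌋ (starting m₀ = 0, d₀ = 1), with convergents p_k = a_k·p_{k-1} + p_{k-2}, q_k = a_k·q_{k-1} + q_{k-2} (p₋₁ = 1, q₋₁ = 0):
  k = 0: a₀ = 6; p₀/q₀ = 6/1; p₀² − 47·q₀² = 36 − 47 = -11.
  k = 1: m = 6, d = 11, a = ⌊(6 + 6)/11⌋ = 1; p/q = (1·6 + 1)/(1·1 + 0) = 7/1; p² − 47·q² = 49 − 47 = 2.
  k = 2: m = 5, d = 2, a = ⌊(6 + 5)/2⌋ = 5; p/q = (5·7 + 6)/(5·1 + 1) = 41/6; p² − 47·q² = 1681 − 1692 = -11.
  k = 3: m = 5, d = 11, a = ⌊(6 + 5)/11⌋ = 1; p/q = (1·41 + 7)/(1·6 + 1) = 48/7; p² − 47·q² = 2304 − 2303 = 1.
  The first convergent with p² − 47·q² = 1 gives the fundamental solution (x₁, y₁) = (48, 7).
Step 2: Apply the recurrence (x_{n+1}, y_{n+1}) = (x₁x_n + 47y₁y_n, x₁y_n + y₁x_n) repeatedly.
  From (x_1, y_1) = (48, 7): x_2 = 48·48 + 47·7·7 = 4607; y_2 = 48·7 + 7·48 = 672.
  From (x_2, y_2) = (4607, 672): x_3 = 48·4607 + 47·7·672 = 442224; y_3 = 48·672 + 7·4607 = 64505.
  From (x_3, y_3) = (442224, 64505): x_4 = 48·442224 + 47·7·64505 = 42448897; y_4 = 48·64505 + 7·442224 = 6191808.
  From (x_4, y_4) = (42448897, 6191808): x_5 = 48·42448897 + 47·7·6191808 = 4074651888; y_5 = 48·6191808 + 7·42448897 = 594349063.
  From (x_5, y_5) = (4074651888, 594349063): x_6 = 48·4074651888 + 47·7·594349063 = 391124132351; y_6 = 48·594349063 + 7·4074651888 = 57051318240.
Step 3: Verify x_6² - 47·y_6² = 152978086907322564787201 - 152978086907322564787200 = 1 (should be 1). ✓

(x_1, y_1) = (48, 7); (x_6, y_6) = (391124132351, 57051318240).


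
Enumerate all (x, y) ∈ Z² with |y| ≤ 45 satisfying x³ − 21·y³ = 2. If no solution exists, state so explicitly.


The equation is x³ - 21y³ = 2. For fixed y, x³ = 21·y³ + 2, so a solution requires the RHS to be a perfect cube.
Strategy: iterate y from -45 to 45, compute RHS = 21·y³ + 2, and check whether it is a (positive or negative) perfect cube.
Check small values of y:
  y = 0: RHS = 2 is not a perfect cube.
  y = 1: RHS = 23 is not a perfect cube.
  y = -1: RHS = -19 is not a perfect cube.
  y = 2: RHS = 170 is not a perfect cube.
  y = -2: RHS = -166 is not a perfect cube.
  y = 3: RHS = 569 is not a perfect cube.
  y = -3: RHS = -565 is not a perfect cube.
Continuing the search up to |y| = 45 finds no solutions either.
No (x, y) in the scanned range satisfies the equation.

No integer solutions with |y| ≤ 45.


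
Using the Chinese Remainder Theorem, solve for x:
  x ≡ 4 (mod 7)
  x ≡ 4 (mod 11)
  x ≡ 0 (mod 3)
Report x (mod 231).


Moduli 7, 11, 3 are pairwise coprime; by CRT there is a unique solution modulo M = 7 · 11 · 3 = 231.
Solve pairwise, accumulating the modulus:
  Start with x ≡ 4 (mod 7).
  Combine with x ≡ 4 (mod 11): since gcd(7, 11) = 1, we get a unique residue mod 77.
    Write x = 4 + 7·t and substitute into x ≡ 4 (mod 11): 7·t ≡ 4 − 4 = 0 (mod 11).
    The inverse of 7 mod 11 is 8 (since 7·8 = 56 = 5·11 + 1), so t ≡ 8·0 = 0 ≡ 0 (mod 11).
    Then x = 4 + 7·0 = 4, valid modulo lcm(7, 11) = 77: x ≡ 4 (mod 77).
  Combine with x ≡ 0 (mod 3): since gcd(77, 3) = 1, we get a unique residue mod 231.
    Write x = 4 + 77·t and substitute into x ≡ 0 (mod 3): 77·t ≡ 0 − 4 = -4 (mod 3).
    Reduce coefficients mod 3: 2·t ≡ 2 (mod 3).
    The inverse of 2 mod 3 is 2 (since 2·2 = 4 = 1·3 + 1), so t ≡ 2·2 = 4 ≡ 1 (mod 3).
    Then x = 4 + 77·1 = 81, valid modulo lcm(77, 3) = 231: x ≡ 81 (mod 231).
Verify: 81 mod 7 = 4 ✓, 81 mod 11 = 4 ✓, 81 mod 3 = 0 ✓.

x ≡ 81 (mod 231).


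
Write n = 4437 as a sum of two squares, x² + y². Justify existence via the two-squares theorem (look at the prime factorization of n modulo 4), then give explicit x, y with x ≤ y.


Step 1: Factor n = 4437 = 3^2 · 17 · 29.
Step 2: Check the mod-4 condition on each prime factor: 3 ≡ 3 (mod 4), exponent 2 (must be even); 17 ≡ 1 (mod 4), exponent 1; 29 ≡ 1 (mod 4), exponent 1.
All primes ≡ 3 (mod 4) appear to even exponent (or don't appear), so by the two-squares theorem n IS expressible as a sum of two squares.
Step 3: Build a representation. Group n = k² · m with k = 3 and m = 17 · 29 = 493 (a product of primes ≡ 1 (mod 4)); a representation of m scales to one of n via (k·x)² + (k·y)² = k²(x² + y²). Each prime p ≡ 1 (mod 4) is itself a sum of two squares; find a² by testing p − a² for a perfect square:
  17: 17 − 1² = 16 = 4² ⇒ 17 = 1² + 4².
  29: 29 − 1² = 28, 29 − 2² = 25 = 5² ⇒ 29 = 2² + 5².
  Combine using the Brahmagupta–Fibonacci identity (a² + b²)(c² + d²) = (ac − bd)² + (ad + bc)² = (ac + bd)² + (ad − bc)²:
  17 · 29 = 493: from (1² + 4²)(2² + 5²), take (1·2 − 4·5, 1·5 + 4·2) = (2 − 20, 5 + 8) = (-18, 13); dropping signs (only squares matter) gives (18, 13); check 18² + 13² = 324 + 169 = 493 ✓.
  Scale by k = 3: (3·18, 3·13) = (54, 39).
Step 4: Order so x ≤ y and verify: 39² + 54² = 1521 + 2916 = 4437 = n. ✓

n = 4437 = 39² + 54² (one valid representation with x ≤ y).


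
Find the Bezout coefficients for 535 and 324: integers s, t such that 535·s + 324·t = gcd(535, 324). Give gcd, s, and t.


Euclidean algorithm on (535, 324) — divide until remainder is 0:
  535 = 1 · 324 + 211
  324 = 1 · 211 + 113
  211 = 1 · 113 + 98
  113 = 1 · 98 + 15
  98 = 6 · 15 + 8
  15 = 1 · 8 + 7
  8 = 1 · 7 + 1
  7 = 7 · 1 + 0
gcd(535, 324) = 1.
Track Bezout coefficients alongside the remainders: start with r₀ = 535 = a·1 + b·0 (s = 1, t = 0) and r₁ = 324 = a·0 + b·1 (s = 0, t = 1); each new remainder r_{k+1} = r_{k-1} − q_k·r_k inherits s_{k+1} = s_{k-1} − q_k·s_k, t_{k+1} = t_{k-1} − q_k·t_k, so r_k = a·s_k + b·t_k at every step:
  q = 1: r = 211, s = 1 − 1·0 = 1, t = 0 − 1·1 = -1  (check: 535·1 + 324·(-1) = 211)
  q = 1: r = 113, s = 0 − 1·1 = -1, t = 1 − 1·(-1) = 2  (check: 535·(-1) + 324·2 = 113)
  q = 1: r = 98, s = 1 − 1·(-1) = 2, t = -1 − 1·2 = -3  (check: 535·2 + 324·(-3) = 98)
  q = 1: r = 15, s = -1 − 1·2 = -3, t = 2 − 1·(-3) = 5  (check: 535·(-3) + 324·5 = 15)
  q = 6: r = 8, s = 2 − 6·(-3) = 20, t = -3 − 6·5 = -33  (check: 535·20 + 324·(-33) = 8)
  q = 1: r = 7, s = -3 − 1·20 = -23, t = 5 − 1·(-33) = 38  (check: 535·(-23) + 324·38 = 7)
  q = 1: r = 1, s = 20 − 1·(-23) = 43, t = -33 − 1·38 = -71  (check: 535·43 + 324·(-71) = 1)
The row with r = 1 (the gcd) gives the Bezout coefficients s = 43, t = -71.
Result: 535 · (43) + 324 · (-71) = 1.

gcd(535, 324) = 1; s = 43, t = -71 (check: 535·43 + 324·(-71) = 1).


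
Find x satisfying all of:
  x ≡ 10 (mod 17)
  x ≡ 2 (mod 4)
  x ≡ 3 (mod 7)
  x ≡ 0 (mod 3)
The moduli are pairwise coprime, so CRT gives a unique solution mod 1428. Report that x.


Product of moduli M = 17 · 4 · 7 · 3 = 1428.
Merge one congruence at a time:
  Start: x ≡ 10 (mod 17).
  Combine with x ≡ 2 (mod 4); new modulus lcm = 68.
    Write x = 10 + 17·t and substitute into x ≡ 2 (mod 4): 17·t ≡ 2 − 10 = -8 (mod 4).
    Reduce coefficients mod 4: 1·t ≡ 0 (mod 4).
    So t ≡ 0 (mod 4).
    Then x = 10 + 17·0 = 10, valid modulo lcm(17, 4) = 68: x ≡ 10 (mod 68).
  Combine with x ≡ 3 (mod 7); new modulus lcm = 476.
    Write x = 10 + 68·t and substitute into x ≡ 3 (mod 7): 68·t ≡ 3 − 10 = -7 (mod 7).
    Reduce coefficients mod 7: 5·t ≡ 0 (mod 7).
    The inverse of 5 mod 7 is 3 (since 5·3 = 15 = 2·7 + 1), so t ≡ 3·0 = 0 ≡ 0 (mod 7).
    Then x = 10 + 68·0 = 10, valid modulo lcm(68, 7) = 476: x ≡ 10 (mod 476).
  Combine with x ≡ 0 (mod 3); new modulus lcm = 1428.
    Write x = 10 + 476·t and substitute into x ≡ 0 (mod 3): 476·t ≡ 0 − 10 = -10 (mod 3).
    Reduce coefficients mod 3: 2·t ≡ 2 (mod 3).
    The inverse of 2 mod 3 is 2 (since 2·2 = 4 = 1·3 + 1), so t ≡ 2·2 = 4 ≡ 1 (mod 3).
    Then x = 10 + 476·1 = 486, valid modulo lcm(476, 3) = 1428: x ≡ 486 (mod 1428).
Verify against each original: 486 mod 17 = 10, 486 mod 4 = 2, 486 mod 7 = 3, 486 mod 3 = 0.

x ≡ 486 (mod 1428).


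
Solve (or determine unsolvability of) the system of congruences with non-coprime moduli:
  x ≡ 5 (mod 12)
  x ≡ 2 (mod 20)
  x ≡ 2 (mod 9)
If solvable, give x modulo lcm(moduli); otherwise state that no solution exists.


Moduli 12, 20, 9 are not pairwise coprime, so CRT works modulo lcm(m_i) when all pairwise compatibility conditions hold.
Pairwise compatibility: gcd(m_i, m_j) must divide a_i - a_j for every pair.
Merge one congruence at a time:
  Start: x ≡ 5 (mod 12).
  Combine with x ≡ 2 (mod 20): gcd(12, 20) = 4, and 2 - 5 = -3 is NOT divisible by 4.
    ⇒ system is inconsistent (no integer solution).

No solution (the system is inconsistent).


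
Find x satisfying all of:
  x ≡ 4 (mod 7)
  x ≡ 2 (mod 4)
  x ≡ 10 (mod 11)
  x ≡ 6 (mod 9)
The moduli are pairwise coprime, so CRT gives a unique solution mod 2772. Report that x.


Product of moduli M = 7 · 4 · 11 · 9 = 2772.
Merge one congruence at a time:
  Start: x ≡ 4 (mod 7).
  Combine with x ≡ 2 (mod 4); new modulus lcm = 28.
    Write x = 4 + 7·t and substitute into x ≡ 2 (mod 4): 7·t ≡ 2 − 4 = -2 (mod 4).
    Reduce coefficients mod 4: 3·t ≡ 2 (mod 4).
    The inverse of 3 mod 4 is 3 (since 3·3 = 9 = 2·4 + 1), so t ≡ 3·2 = 6 ≡ 2 (mod 4).
    Then x = 4 + 7·2 = 18, valid modulo lcm(7, 4) = 28: x ≡ 18 (mod 28).
  Combine with x ≡ 10 (mod 11); new modulus lcm = 308.
    Write x = 18 + 28·t and substitute into x ≡ 10 (mod 11): 28·t ≡ 10 − 18 = -8 (mod 11).
    Reduce coefficients mod 11: 6·t ≡ 3 (mod 11).
    The inverse of 6 mod 11 is 2 (since 6·2 = 12 = 1·11 + 1), so t ≡ 2·3 = 6 ≡ 6 (mod 11).
    Then x = 18 + 28·6 = 186, valid modulo lcm(28, 11) = 308: x ≡ 186 (mod 308).
  Combine with x ≡ 6 (mod 9); new modulus lcm = 2772.
    Write x = 186 + 308·t and substitute into x ≡ 6 (mod 9): 308·t ≡ 6 − 186 = -180 (mod 9).
    Reduce coefficients mod 9: 2·t ≡ 0 (mod 9).
    The inverse of 2 mod 9 is 5 (since 2·5 = 10 = 1·9 + 1), so t ≡ 5·0 = 0 ≡ 0 (mod 9).
    Then x = 186 + 308·0 = 186, valid modulo lcm(308, 9) = 2772: x ≡ 186 (mod 2772).
Verify against each original: 186 mod 7 = 4, 186 mod 4 = 2, 186 mod 11 = 10, 186 mod 9 = 6.

x ≡ 186 (mod 2772).


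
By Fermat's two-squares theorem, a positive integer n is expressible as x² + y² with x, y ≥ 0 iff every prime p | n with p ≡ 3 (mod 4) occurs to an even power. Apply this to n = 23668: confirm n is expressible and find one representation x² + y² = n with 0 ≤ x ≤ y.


Step 1: Factor n = 23668 = 2^2 · 61 · 97.
Step 2: Check the mod-4 condition on each prime factor: 2 = 2 (special); 61 ≡ 1 (mod 4), exponent 1; 97 ≡ 1 (mod 4), exponent 1.
All primes ≡ 3 (mod 4) appear to even exponent (or don't appear), so by the two-squares theorem n IS expressible as a sum of two squares.
Step 3: Build a representation. Group n = k² · m with k = 2 and m = 61 · 97 = 5917 (a product of primes ≡ 1 (mod 4)); a representation of m scales to one of n via (k·x)² + (k·y)² = k²(x² + y²). Each prime p ≡ 1 (mod 4) is itself a sum of two squares; find a² by testing p − a² for a perfect square:
  61: 61 − 1² = 60, 61 − 2² = 57, 61 − 3² = 52, 61 − 4² = 45, 61 − 5² = 36 = 6² ⇒ 61 = 5² + 6².
  97: 97 − 1² = 96, 97 − 2² = 93, 97 − 3² = 88, 97 − 4² = 81 = 9² ⇒ 97 = 4² + 9².
  Combine using the Brahmagupta–Fibonacci identity (a² + b²)(c² + d²) = (ac − bd)² + (ad + bc)² = (ac + bd)² + (ad − bc)²:
  61 · 97 = 5917: from (5² + 6²)(4² + 9²), take (5·4 − 6·9, 5·9 + 6·4) = (20 − 54, 45 + 24) = (-34, 69); dropping signs (only squares matter) gives (34, 69); check 34² + 69² = 1156 + 4761 = 5917 ✓.
  Scale by k = 2: (2·34, 2·69) = (68, 138).
Step 4: Order so x ≤ y and verify: 68² + 138² = 4624 + 19044 = 23668 = n. ✓

n = 23668 = 68² + 138² (one valid representation with x ≤ y).


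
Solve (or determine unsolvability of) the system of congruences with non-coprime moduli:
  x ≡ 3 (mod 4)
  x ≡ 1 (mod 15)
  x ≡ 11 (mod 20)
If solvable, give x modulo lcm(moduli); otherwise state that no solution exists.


Moduli 4, 15, 20 are not pairwise coprime, so CRT works modulo lcm(m_i) when all pairwise compatibility conditions hold.
Pairwise compatibility: gcd(m_i, m_j) must divide a_i - a_j for every pair.
Merge one congruence at a time:
  Start: x ≡ 3 (mod 4).
  Combine with x ≡ 1 (mod 15): gcd(4, 15) = 1; 1 - 3 = -2, which IS divisible by 1, so compatible.
    Write x = 3 + 4·t and substitute into x ≡ 1 (mod 15): 4·t ≡ 1 − 3 = -2 (mod 15).
    Reduce coefficients mod 15: 4·t ≡ 13 (mod 15).
    The inverse of 4 mod 15 is 4 (since 4·4 = 16 = 1·15 + 1), so t ≡ 4·13 = 52 ≡ 7 (mod 15).
    Then x = 3 + 4·7 = 31, valid modulo lcm(4, 15) = 60: x ≡ 31 (mod 60).
  Combine with x ≡ 11 (mod 20): gcd(60, 20) = 20; 11 - 31 = -20, which IS divisible by 20, so compatible.
    Write x = 31 + 60·t and substitute into x ≡ 11 (mod 20): 60·t ≡ 11 − 31 = -20 (mod 20).
    Divide the congruence (and modulus) by g = 20: 3·t ≡ -1 (mod 1).
    Modulo 1 every t works; take t = 0.
    Then x = 31 + 60·0 = 31, valid modulo lcm(60, 20) = 60: x ≡ 31 (mod 60).
Verify: 31 mod 4 = 3, 31 mod 15 = 1, 31 mod 20 = 11.

x ≡ 31 (mod 60).


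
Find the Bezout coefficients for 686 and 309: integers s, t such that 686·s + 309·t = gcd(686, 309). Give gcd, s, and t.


Euclidean algorithm on (686, 309) — divide until remainder is 0:
  686 = 2 · 309 + 68
  309 = 4 · 68 + 37
  68 = 1 · 37 + 31
  37 = 1 · 31 + 6
  31 = 5 · 6 + 1
  6 = 6 · 1 + 0
gcd(686, 309) = 1.
Track Bezout coefficients alongside the remainders: start with r₀ = 686 = a·1 + b·0 (s = 1, t = 0) and r₁ = 309 = a·0 + b·1 (s = 0, t = 1); each new remainder r_{k+1} = r_{k-1} − q_k·r_k inherits s_{k+1} = s_{k-1} − q_k·s_k, t_{k+1} = t_{k-1} − q_k·t_k, so r_k = a·s_k + b·t_k at every step:
  q = 2: r = 68, s = 1 − 2·0 = 1, t = 0 − 2·1 = -2  (check: 686·1 + 309·(-2) = 68)
  q = 4: r = 37, s = 0 − 4·1 = -4, t = 1 − 4·(-2) = 9  (check: 686·(-4) + 309·9 = 37)
  q = 1: r = 31, s = 1 − 1·(-4) = 5, t = -2 − 1·9 = -11  (check: 686·5 + 309·(-11) = 31)
  q = 1: r = 6, s = -4 − 1·5 = -9, t = 9 − 1·(-11) = 20  (check: 686·(-9) + 309·20 = 6)
  q = 5: r = 1, s = 5 − 5·(-9) = 50, t = -11 − 5·20 = -111  (check: 686·50 + 309·(-111) = 1)
The row with r = 1 (the gcd) gives the Bezout coefficients s = 50, t = -111.
Result: 686 · (50) + 309 · (-111) = 1.

gcd(686, 309) = 1; s = 50, t = -111 (check: 686·50 + 309·(-111) = 1).


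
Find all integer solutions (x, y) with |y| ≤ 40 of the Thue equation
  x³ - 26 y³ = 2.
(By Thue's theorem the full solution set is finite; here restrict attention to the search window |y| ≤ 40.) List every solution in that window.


The equation is x³ - 26y³ = 2. For fixed y, x³ = 26·y³ + 2, so a solution requires the RHS to be a perfect cube.
Strategy: iterate y from -40 to 40, compute RHS = 26·y³ + 2, and check whether it is a (positive or negative) perfect cube.
Check small values of y:
  y = 0: RHS = 2 is not a perfect cube.
  y = 1: RHS = 28 is not a perfect cube.
  y = -1: RHS = -24 is not a perfect cube.
  y = 2: RHS = 210 is not a perfect cube.
  y = -2: RHS = -206 is not a perfect cube.
  y = 3: RHS = 704 is not a perfect cube.
  y = -3: RHS = -700 is not a perfect cube.
Continuing the search up to |y| = 40 finds no solutions either.
No (x, y) in the scanned range satisfies the equation.

No integer solutions with |y| ≤ 40.


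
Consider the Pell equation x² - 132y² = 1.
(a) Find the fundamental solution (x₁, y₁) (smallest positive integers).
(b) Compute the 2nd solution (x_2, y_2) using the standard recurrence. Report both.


Step 1: Find the fundamental solution (x₁, y₁) of x² - 132y² = 1.
  Expand √132 as a continued fraction. a₀ = ⌊√132⌋ = 11; iterate m_{k+1} = d_k·a_k − m_k, d_{k+1} = (132 − m_{k+1}²)/d_k, a_{k+1} = ⌊(a₀ + m_{k+1})/d_{k+1}⌋ (starting m₀ = 0, d₀ = 1), with convergents p_k = a_k·p_{k-1} + p_{k-2}, q_k = a_k·q_{k-1} + q_{k-2} (p₋₁ = 1, q₋₁ = 0):
  k = 0: a₀ = 11; p₀/q₀ = 11/1; p₀² − 132·q₀² = 121 − 132 = -11.
  k = 1: m = 11, d = 11, a = ⌊(11 + 11)/11⌋ = 2; p/q = (2·11 + 1)/(2·1 + 0) = 23/2; p² − 132·q² = 529 − 528 = 1.
  The first convergent with p² − 132·q² = 1 gives the fundamental solution (x₁, y₁) = (23, 2).
Step 2: Apply the recurrence (x_{n+1}, y_{n+1}) = (x₁x_n + 132y₁y_n, x₁y_n + y₁x_n) repeatedly.
  From (x_1, y_1) = (23, 2): x_2 = 23·23 + 132·2·2 = 1057; y_2 = 23·2 + 2·23 = 92.
Step 3: Verify x_2² - 132·y_2² = 1117249 - 1117248 = 1 (should be 1). ✓

(x_1, y_1) = (23, 2); (x_2, y_2) = (1057, 92).


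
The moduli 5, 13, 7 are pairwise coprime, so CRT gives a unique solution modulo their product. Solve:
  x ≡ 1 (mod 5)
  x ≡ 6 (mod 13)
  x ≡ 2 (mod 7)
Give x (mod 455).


Moduli 5, 13, 7 are pairwise coprime; by CRT there is a unique solution modulo M = 5 · 13 · 7 = 455.
Solve pairwise, accumulating the modulus:
  Start with x ≡ 1 (mod 5).
  Combine with x ≡ 6 (mod 13): since gcd(5, 13) = 1, we get a unique residue mod 65.
    Write x = 1 + 5·t and substitute into x ≡ 6 (mod 13): 5·t ≡ 6 − 1 = 5 (mod 13).
    The inverse of 5 mod 13 is 8 (since 5·8 = 40 = 3·13 + 1), so t ≡ 8·5 = 40 ≡ 1 (mod 13).
    Then x = 1 + 5·1 = 6, valid modulo lcm(5, 13) = 65: x ≡ 6 (mod 65).
  Combine with x ≡ 2 (mod 7): since gcd(65, 7) = 1, we get a unique residue mod 455.
    Write x = 6 + 65·t and substitute into x ≡ 2 (mod 7): 65·t ≡ 2 − 6 = -4 (mod 7).
    Reduce coefficients mod 7: 2·t ≡ 3 (mod 7).
    The inverse of 2 mod 7 is 4 (since 2·4 = 8 = 1·7 + 1), so t ≡ 4·3 = 12 ≡ 5 (mod 7).
    Then x = 6 + 65·5 = 331, valid modulo lcm(65, 7) = 455: x ≡ 331 (mod 455).
Verify: 331 mod 5 = 1 ✓, 331 mod 13 = 6 ✓, 331 mod 7 = 2 ✓.

x ≡ 331 (mod 455).


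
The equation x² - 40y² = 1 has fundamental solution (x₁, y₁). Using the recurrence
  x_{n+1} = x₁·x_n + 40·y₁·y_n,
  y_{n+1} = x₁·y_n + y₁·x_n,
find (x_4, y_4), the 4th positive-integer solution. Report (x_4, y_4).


Step 1: Find the fundamental solution (x₁, y₁) of x² - 40y² = 1.
  Expand √40 as a continued fraction. a₀ = ⌊√40⌋ = 6; iterate m_{k+1} = d_k·a_k − m_k, d_{k+1} = (40 − m_{k+1}²)/d_k, a_{k+1} = ⌊(a₀ + m_{k+1})/d_{k+1}⌋ (starting m₀ = 0, d₀ = 1), with convergents p_k = a_k·p_{k-1} + p_{k-2}, q_k = a_k·q_{k-1} + q_{k-2} (p₋₁ = 1, q₋₁ = 0):
  k = 0: a₀ = 6; p₀/q₀ = 6/1; p₀² − 40·q₀² = 36 − 40 = -4.
  k = 1: m = 6, d = 4, a = ⌊(6 + 6)/4⌋ = 3; p/q = (3·6 + 1)/(3·1 + 0) = 19/3; p² − 40·q² = 361 − 360 = 1.
  The first convergent with p² − 40·q² = 1 gives the fundamental solution (x₁, y₁) = (19, 3).
Step 2: Apply the recurrence (x_{n+1}, y_{n+1}) = (x₁x_n + 40y₁y_n, x₁y_n + y₁x_n) repeatedly.
  From (x_1, y_1) = (19, 3): x_2 = 19·19 + 40·3·3 = 721; y_2 = 19·3 + 3·19 = 114.
  From (x_2, y_2) = (721, 114): x_3 = 19·721 + 40·3·114 = 27379; y_3 = 19·114 + 3·721 = 4329.
  From (x_3, y_3) = (27379, 4329): x_4 = 19·27379 + 40·3·4329 = 1039681; y_4 = 19·4329 + 3·27379 = 164388.
Step 3: Verify x_4² - 40·y_4² = 1080936581761 - 1080936581760 = 1 (should be 1). ✓

(x_1, y_1) = (19, 3); (x_4, y_4) = (1039681, 164388).


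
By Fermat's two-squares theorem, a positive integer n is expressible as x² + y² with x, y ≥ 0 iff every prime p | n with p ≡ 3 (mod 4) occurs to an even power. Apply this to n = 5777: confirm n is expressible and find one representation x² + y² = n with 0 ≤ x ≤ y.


Step 1: Factor n = 5777 = 53 · 109.
Step 2: Check the mod-4 condition on each prime factor: 53 ≡ 1 (mod 4), exponent 1; 109 ≡ 1 (mod 4), exponent 1.
All primes ≡ 3 (mod 4) appear to even exponent (or don't appear), so by the two-squares theorem n IS expressible as a sum of two squares.
Step 3: Build a representation. Here n = 53 · 109 is a product of primes ≡ 1 (mod 4). Each prime p ≡ 1 (mod 4) is itself a sum of two squares; find a² by testing p − a² for a perfect square:
  53: 53 − 1² = 52, 53 − 2² = 49 = 7² ⇒ 53 = 2² + 7².
  109: 109 − 1² = 108, 109 − 2² = 105, 109 − 3² = 100 = 10² ⇒ 109 = 3² + 10².
  Combine using the Brahmagupta–Fibonacci identity (a² + b²)(c² + d²) = (ac − bd)² + (ad + bc)² = (ac + bd)² + (ad − bc)²:
  53 · 109 = 5777: from (2² + 7²)(3² + 10²), take (2·3 − 7·10, 2·10 + 7·3) = (6 − 70, 20 + 21) = (-64, 41); dropping signs (only squares matter) gives (64, 41); check 64² + 41² = 4096 + 1681 = 5777 ✓.
Step 4: Order so x ≤ y and verify: 41² + 64² = 1681 + 4096 = 5777 = n. ✓

n = 5777 = 41² + 64² (one valid representation with x ≤ y).


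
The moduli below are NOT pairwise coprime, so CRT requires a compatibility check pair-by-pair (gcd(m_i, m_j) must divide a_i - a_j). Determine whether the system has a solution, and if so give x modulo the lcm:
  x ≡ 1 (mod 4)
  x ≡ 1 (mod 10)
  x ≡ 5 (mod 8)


Moduli 4, 10, 8 are not pairwise coprime, so CRT works modulo lcm(m_i) when all pairwise compatibility conditions hold.
Pairwise compatibility: gcd(m_i, m_j) must divide a_i - a_j for every pair.
Merge one congruence at a time:
  Start: x ≡ 1 (mod 4).
  Combine with x ≡ 1 (mod 10): gcd(4, 10) = 2; 1 - 1 = 0, which IS divisible by 2, so compatible.
    Write x = 1 + 4·t and substitute into x ≡ 1 (mod 10): 4·t ≡ 1 − 1 = 0 (mod 10).
    Divide the congruence (and modulus) by g = 2: 2·t ≡ 0 (mod 5).
    The inverse of 2 mod 5 is 3 (since 2·3 = 6 = 1·5 + 1), so t ≡ 3·0 = 0 ≡ 0 (mod 5).
    Then x = 1 + 4·0 = 1, valid modulo lcm(4, 10) = 20: x ≡ 1 (mod 20).
  Combine with x ≡ 5 (mod 8): gcd(20, 8) = 4; 5 - 1 = 4, which IS divisible by 4, so compatible.
    Write x = 1 + 20·t and substitute into x ≡ 5 (mod 8): 20·t ≡ 5 − 1 = 4 (mod 8).
    Divide the congruence (and modulus) by g = 4: 5·t ≡ 1 (mod 2).
    Reduce coefficients mod 2: 1·t ≡ 1 (mod 2).
    So t ≡ 1 (mod 2).
    Then x = 1 + 20·1 = 21, valid modulo lcm(20, 8) = 40: x ≡ 21 (mod 40).
Verify: 21 mod 4 = 1, 21 mod 10 = 1, 21 mod 8 = 5.

x ≡ 21 (mod 40).


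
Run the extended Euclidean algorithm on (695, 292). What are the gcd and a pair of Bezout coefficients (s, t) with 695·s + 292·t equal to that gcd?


Euclidean algorithm on (695, 292) — divide until remainder is 0:
  695 = 2 · 292 + 111
  292 = 2 · 111 + 70
  111 = 1 · 70 + 41
  70 = 1 · 41 + 29
  41 = 1 · 29 + 12
  29 = 2 · 12 + 5
  12 = 2 · 5 + 2
  5 = 2 · 2 + 1
  2 = 2 · 1 + 0
gcd(695, 292) = 1.
Track Bezout coefficients alongside the remainders: start with r₀ = 695 = a·1 + b·0 (s = 1, t = 0) and r₁ = 292 = a·0 + b·1 (s = 0, t = 1); each new remainder r_{k+1} = r_{k-1} − q_k·r_k inherits s_{k+1} = s_{k-1} − q_k·s_k, t_{k+1} = t_{k-1} − q_k·t_k, so r_k = a·s_k + b·t_k at every step:
  q = 2: r = 111, s = 1 − 2·0 = 1, t = 0 − 2·1 = -2  (check: 695·1 + 292·(-2) = 111)
  q = 2: r = 70, s = 0 − 2·1 = -2, t = 1 − 2·(-2) = 5  (check: 695·(-2) + 292·5 = 70)
  q = 1: r = 41, s = 1 − 1·(-2) = 3, t = -2 − 1·5 = -7  (check: 695·3 + 292·(-7) = 41)
  q = 1: r = 29, s = -2 − 1·3 = -5, t = 5 − 1·(-7) = 12  (check: 695·(-5) + 292·12 = 29)
  q = 1: r = 12, s = 3 − 1·(-5) = 8, t = -7 − 1·12 = -19  (check: 695·8 + 292·(-19) = 12)
  q = 2: r = 5, s = -5 − 2·8 = -21, t = 12 − 2·(-19) = 50  (check: 695·(-21) + 292·50 = 5)
  q = 2: r = 2, s = 8 − 2·(-21) = 50, t = -19 − 2·50 = -119  (check: 695·50 + 292·(-119) = 2)
  q = 2: r = 1, s = -21 − 2·50 = -121, t = 50 − 2·(-119) = 288  (check: 695·(-121) + 292·288 = 1)
The row with r = 1 (the gcd) gives the Bezout coefficients s = -121, t = 288.
Result: 695 · (-121) + 292 · (288) = 1.

gcd(695, 292) = 1; s = -121, t = 288 (check: 695·(-121) + 292·288 = 1).


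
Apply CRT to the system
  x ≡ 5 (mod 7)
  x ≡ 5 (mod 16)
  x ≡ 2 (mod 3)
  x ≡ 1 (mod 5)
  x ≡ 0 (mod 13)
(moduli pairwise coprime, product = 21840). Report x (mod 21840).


Product of moduli M = 7 · 16 · 3 · 5 · 13 = 21840.
Merge one congruence at a time:
  Start: x ≡ 5 (mod 7).
  Combine with x ≡ 5 (mod 16); new modulus lcm = 112.
    Write x = 5 + 7·t and substitute into x ≡ 5 (mod 16): 7·t ≡ 5 − 5 = 0 (mod 16).
    The inverse of 7 mod 16 is 7 (since 7·7 = 49 = 3·16 + 1), so t ≡ 7·0 = 0 ≡ 0 (mod 16).
    Then x = 5 + 7·0 = 5, valid modulo lcm(7, 16) = 112: x ≡ 5 (mod 112).
  Combine with x ≡ 2 (mod 3); new modulus lcm = 336.
    Write x = 5 + 112·t and substitute into x ≡ 2 (mod 3): 112·t ≡ 2 − 5 = -3 (mod 3).
    Reduce coefficients mod 3: 1·t ≡ 0 (mod 3).
    So t ≡ 0 (mod 3).
    Then x = 5 + 112·0 = 5, valid modulo lcm(112, 3) = 336: x ≡ 5 (mod 336).
  Combine with x ≡ 1 (mod 5); new modulus lcm = 1680.
    Write x = 5 + 336·t and substitute into x ≡ 1 (mod 5): 336·t ≡ 1 − 5 = -4 (mod 5).
    Reduce coefficients mod 5: 1·t ≡ 1 (mod 5).
    So t ≡ 1 (mod 5).
    Then x = 5 + 336·1 = 341, valid modulo lcm(336, 5) = 1680: x ≡ 341 (mod 1680).
  Combine with x ≡ 0 (mod 13); new modulus lcm = 21840.
    Write x = 341 + 1680·t and substitute into x ≡ 0 (mod 13): 1680·t ≡ 0 − 341 = -341 (mod 13).
    Reduce coefficients mod 13: 3·t ≡ 10 (mod 13).
    The inverse of 3 mod 13 is 9 (since 3·9 = 27 = 2·13 + 1), so t ≡ 9·10 = 90 ≡ 12 (mod 13).
    Then x = 341 + 1680·12 = 20501, valid modulo lcm(1680, 13) = 21840: x ≡ 20501 (mod 21840).
Verify against each original: 20501 mod 7 = 5, 20501 mod 16 = 5, 20501 mod 3 = 2, 20501 mod 5 = 1, 20501 mod 13 = 0.

x ≡ 20501 (mod 21840).


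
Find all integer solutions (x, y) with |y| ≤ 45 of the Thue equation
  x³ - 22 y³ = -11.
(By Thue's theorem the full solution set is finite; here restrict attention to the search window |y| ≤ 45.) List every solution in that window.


The equation is x³ - 22y³ = -11. For fixed y, x³ = 22·y³ − 11, so a solution requires the RHS to be a perfect cube.
Strategy: iterate y from -45 to 45, compute RHS = 22·y³ − 11, and check whether it is a (positive or negative) perfect cube.
Check small values of y:
  y = 0: RHS = -11 is not a perfect cube.
  y = 1: RHS = 11 is not a perfect cube.
  y = -1: RHS = -33 is not a perfect cube.
  y = 2: RHS = 165 is not a perfect cube.
  y = -2: RHS = -187 is not a perfect cube.
  y = 3: RHS = 583 is not a perfect cube.
  y = -3: RHS = -605 is not a perfect cube.
Continuing the search up to |y| = 45 finds no solutions either.
No (x, y) in the scanned range satisfies the equation.

No integer solutions with |y| ≤ 45.


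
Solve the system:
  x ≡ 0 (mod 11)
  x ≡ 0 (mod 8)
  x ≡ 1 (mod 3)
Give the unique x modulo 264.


Moduli 11, 8, 3 are pairwise coprime; by CRT there is a unique solution modulo M = 11 · 8 · 3 = 264.
Solve pairwise, accumulating the modulus:
  Start with x ≡ 0 (mod 11).
  Combine with x ≡ 0 (mod 8): since gcd(11, 8) = 1, we get a unique residue mod 88.
    Write x = 0 + 11·t and substitute into x ≡ 0 (mod 8): 11·t ≡ 0 − 0 = 0 (mod 8).
    Reduce coefficients mod 8: 3·t ≡ 0 (mod 8).
    The inverse of 3 mod 8 is 3 (since 3·3 = 9 = 1·8 + 1), so t ≡ 3·0 = 0 ≡ 0 (mod 8).
    Then x = 0 + 11·0 = 0, valid modulo lcm(11, 8) = 88: x ≡ 0 (mod 88).
  Combine with x ≡ 1 (mod 3): since gcd(88, 3) = 1, we get a unique residue mod 264.
    Write x = 0 + 88·t and substitute into x ≡ 1 (mod 3): 88·t ≡ 1 − 0 = 1 (mod 3).
    Reduce coefficients mod 3: 1·t ≡ 1 (mod 3).
    So t ≡ 1 (mod 3).
    Then x = 0 + 88·1 = 88, valid modulo lcm(88, 3) = 264: x ≡ 88 (mod 264).
Verify: 88 mod 11 = 0 ✓, 88 mod 8 = 0 ✓, 88 mod 3 = 1 ✓.

x ≡ 88 (mod 264).
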